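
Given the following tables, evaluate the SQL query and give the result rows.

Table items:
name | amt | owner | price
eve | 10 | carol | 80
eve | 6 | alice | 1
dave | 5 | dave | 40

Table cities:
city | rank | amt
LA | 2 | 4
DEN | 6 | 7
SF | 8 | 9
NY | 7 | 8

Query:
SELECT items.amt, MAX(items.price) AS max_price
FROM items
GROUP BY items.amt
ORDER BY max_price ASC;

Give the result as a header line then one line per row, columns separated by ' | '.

== RESULT ==
items.amt | max_price
6 | 1
5 | 40
10 | 80

Derivation:
After GROUP BY (3 rows):
items.amt | max_price
10 | 80
6 | 1
5 | 40
After ORDER BY (3 rows):
items.amt | max_price
6 | 1
5 | 40
10 | 80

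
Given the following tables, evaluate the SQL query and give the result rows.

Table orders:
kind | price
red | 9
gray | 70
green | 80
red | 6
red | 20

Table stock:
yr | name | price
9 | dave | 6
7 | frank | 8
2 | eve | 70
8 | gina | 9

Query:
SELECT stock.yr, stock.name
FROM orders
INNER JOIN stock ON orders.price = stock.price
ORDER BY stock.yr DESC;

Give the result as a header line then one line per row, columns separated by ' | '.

After JOIN stock (3 rows):
orders.kind | orders.price | stock.yr | stock.name | stock.price
red | 9 | 8 | gina | 9
gray | 70 | 2 | eve | 70
red | 6 | 9 | dave | 6
After SELECT (3 rows):
stock.yr | stock.name
8 | gina
2 | eve
9 | dave
After ORDER BY (3 rows):
stock.yr | stock.name
9 | dave
8 | gina
2 | eve

== RESULT ==
stock.yr | stock.name
9 | dave
8 | gina
2 | eve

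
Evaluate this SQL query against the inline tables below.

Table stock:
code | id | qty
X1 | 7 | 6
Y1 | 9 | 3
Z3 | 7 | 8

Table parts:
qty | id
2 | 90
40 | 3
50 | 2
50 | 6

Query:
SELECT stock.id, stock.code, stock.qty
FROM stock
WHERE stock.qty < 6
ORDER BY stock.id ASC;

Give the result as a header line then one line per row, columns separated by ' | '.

== RESULT ==
stock.id | stock.code | stock.qty
9 | Y1 | 3

Derivation:
After WHERE (1 rows):
stock.code | stock.id | stock.qty
Y1 | 9 | 3
After SELECT (1 rows):
stock.id | stock.code | stock.qty
9 | Y1 | 3
After ORDER BY (1 rows):
stock.id | stock.code | stock.qty
9 | Y1 | 3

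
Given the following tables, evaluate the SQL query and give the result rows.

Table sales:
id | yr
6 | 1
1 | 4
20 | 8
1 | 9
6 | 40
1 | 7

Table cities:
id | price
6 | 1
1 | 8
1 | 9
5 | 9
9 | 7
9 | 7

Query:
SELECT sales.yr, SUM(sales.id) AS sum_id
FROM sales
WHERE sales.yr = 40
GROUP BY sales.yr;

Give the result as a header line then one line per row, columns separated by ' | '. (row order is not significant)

After WHERE (1 rows):
sales.id | sales.yr
6 | 40
After GROUP BY (1 rows):
sales.yr | sum_id
40 | 6

== RESULT ==
sales.yr | sum_id
40 | 6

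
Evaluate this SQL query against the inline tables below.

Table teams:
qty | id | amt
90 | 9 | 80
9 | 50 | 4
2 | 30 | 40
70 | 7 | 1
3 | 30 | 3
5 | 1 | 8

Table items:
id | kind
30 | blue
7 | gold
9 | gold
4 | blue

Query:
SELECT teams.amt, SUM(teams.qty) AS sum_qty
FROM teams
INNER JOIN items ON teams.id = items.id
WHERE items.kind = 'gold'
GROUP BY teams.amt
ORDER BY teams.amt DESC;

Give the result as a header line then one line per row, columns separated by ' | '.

== RESULT ==
teams.amt | sum_qty
80 | 90
1 | 70

Derivation:
After JOIN items (4 rows):
teams.qty | teams.id | teams.amt | items.id | items.kind
90 | 9 | 80 | 9 | gold
2 | 30 | 40 | 30 | blue
70 | 7 | 1 | 7 | gold
3 | 30 | 3 | 30 | blue
After WHERE (2 rows):
teams.qty | teams.id | teams.amt | items.id | items.kind
90 | 9 | 80 | 9 | gold
70 | 7 | 1 | 7 | gold
After GROUP BY (2 rows):
teams.amt | sum_qty
80 | 90
1 | 70
After ORDER BY (2 rows):
teams.amt | sum_qty
80 | 90
1 | 70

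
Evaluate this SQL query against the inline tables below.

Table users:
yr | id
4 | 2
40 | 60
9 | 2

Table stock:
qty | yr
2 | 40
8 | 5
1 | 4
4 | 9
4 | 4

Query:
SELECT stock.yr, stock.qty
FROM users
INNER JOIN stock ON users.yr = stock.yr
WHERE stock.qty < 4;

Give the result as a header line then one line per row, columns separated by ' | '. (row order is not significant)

== RESULT ==
stock.yr | stock.qty
4 | 1
40 | 2

Derivation:
After JOIN stock (4 rows):
users.yr | users.id | stock.qty | stock.yr
4 | 2 | 1 | 4
4 | 2 | 4 | 4
40 | 60 | 2 | 40
9 | 2 | 4 | 9
After WHERE (2 rows):
users.yr | users.id | stock.qty | stock.yr
4 | 2 | 1 | 4
40 | 60 | 2 | 40
After SELECT (2 rows):
stock.yr | stock.qty
4 | 1
40 | 2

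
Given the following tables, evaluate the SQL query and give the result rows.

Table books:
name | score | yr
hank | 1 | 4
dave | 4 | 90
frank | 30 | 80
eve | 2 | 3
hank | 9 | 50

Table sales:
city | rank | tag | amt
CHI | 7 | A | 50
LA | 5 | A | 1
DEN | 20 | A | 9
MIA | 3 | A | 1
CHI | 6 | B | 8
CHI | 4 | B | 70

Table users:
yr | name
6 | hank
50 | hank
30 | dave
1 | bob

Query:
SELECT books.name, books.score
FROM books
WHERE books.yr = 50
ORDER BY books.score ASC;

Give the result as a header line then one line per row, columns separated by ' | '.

== RESULT ==
books.name | books.score
hank | 9

Derivation:
After WHERE (1 rows):
books.name | books.score | books.yr
hank | 9 | 50
After SELECT (1 rows):
books.name | books.score
hank | 9
After ORDER BY (1 rows):
books.name | books.score
hank | 9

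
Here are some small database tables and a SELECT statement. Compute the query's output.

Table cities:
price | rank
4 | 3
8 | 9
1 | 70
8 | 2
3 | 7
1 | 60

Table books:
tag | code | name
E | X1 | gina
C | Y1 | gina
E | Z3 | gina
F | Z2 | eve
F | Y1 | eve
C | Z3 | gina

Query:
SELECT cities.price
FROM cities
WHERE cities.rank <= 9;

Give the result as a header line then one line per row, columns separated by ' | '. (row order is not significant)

After WHERE (4 rows):
cities.price | cities.rank
4 | 3
8 | 9
8 | 2
3 | 7
After SELECT (4 rows):
cities.price
4
8
8
3

== RESULT ==
cities.price
4
8
8
3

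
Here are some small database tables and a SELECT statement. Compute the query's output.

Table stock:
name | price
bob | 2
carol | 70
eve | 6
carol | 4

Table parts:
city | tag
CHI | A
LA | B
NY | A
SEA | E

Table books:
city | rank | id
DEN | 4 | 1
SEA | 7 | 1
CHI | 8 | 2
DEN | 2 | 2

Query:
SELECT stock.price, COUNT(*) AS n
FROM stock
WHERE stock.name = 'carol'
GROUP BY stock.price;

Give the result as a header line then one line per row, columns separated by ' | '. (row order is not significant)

After WHERE (2 rows):
stock.name | stock.price
carol | 70
carol | 4
After GROUP BY (2 rows):
stock.price | n
70 | 1
4 | 1

== RESULT ==
stock.price | n
70 | 1
4 | 1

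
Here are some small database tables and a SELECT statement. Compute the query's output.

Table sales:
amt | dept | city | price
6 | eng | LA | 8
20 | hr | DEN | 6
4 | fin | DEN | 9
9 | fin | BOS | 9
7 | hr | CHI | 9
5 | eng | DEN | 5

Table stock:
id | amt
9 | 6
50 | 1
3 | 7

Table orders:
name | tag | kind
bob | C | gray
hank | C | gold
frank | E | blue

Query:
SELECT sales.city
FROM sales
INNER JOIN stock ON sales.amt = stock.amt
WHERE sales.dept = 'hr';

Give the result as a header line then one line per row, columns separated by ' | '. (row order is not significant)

After JOIN stock (2 rows):
sales.amt | sales.dept | sales.city | sales.price | stock.id | stock.amt
6 | eng | LA | 8 | 9 | 6
7 | hr | CHI | 9 | 3 | 7
After WHERE (1 rows):
sales.amt | sales.dept | sales.city | sales.price | stock.id | stock.amt
7 | hr | CHI | 9 | 3 | 7
After SELECT (1 rows):
sales.city
CHI

== RESULT ==
sales.city
CHI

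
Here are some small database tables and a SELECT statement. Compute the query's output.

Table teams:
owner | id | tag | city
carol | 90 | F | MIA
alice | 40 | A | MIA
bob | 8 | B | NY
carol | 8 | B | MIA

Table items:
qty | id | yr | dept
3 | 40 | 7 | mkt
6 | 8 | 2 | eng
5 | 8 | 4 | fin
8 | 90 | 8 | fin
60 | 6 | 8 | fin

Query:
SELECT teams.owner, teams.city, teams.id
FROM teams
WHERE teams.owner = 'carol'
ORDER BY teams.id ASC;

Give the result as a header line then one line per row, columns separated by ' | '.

== RESULT ==
teams.owner | teams.city | teams.id
carol | MIA | 8
carol | MIA | 90

Derivation:
After WHERE (2 rows):
teams.owner | teams.id | teams.tag | teams.city
carol | 90 | F | MIA
carol | 8 | B | MIA
After SELECT (2 rows):
teams.owner | teams.city | teams.id
carol | MIA | 90
carol | MIA | 8
After ORDER BY (2 rows):
teams.owner | teams.city | teams.id
carol | MIA | 8
carol | MIA | 90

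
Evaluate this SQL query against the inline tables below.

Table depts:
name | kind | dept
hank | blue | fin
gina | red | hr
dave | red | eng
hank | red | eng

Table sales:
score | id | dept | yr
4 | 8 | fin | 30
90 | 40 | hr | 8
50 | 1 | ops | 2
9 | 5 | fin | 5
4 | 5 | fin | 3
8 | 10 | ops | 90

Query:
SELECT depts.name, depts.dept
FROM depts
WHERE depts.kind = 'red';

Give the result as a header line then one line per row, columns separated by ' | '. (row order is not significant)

== RESULT ==
depts.name | depts.dept
gina | hr
dave | eng
hank | eng

Derivation:
After WHERE (3 rows):
depts.name | depts.kind | depts.dept
gina | red | hr
dave | red | eng
hank | red | eng
After SELECT (3 rows):
depts.name | depts.dept
gina | hr
dave | eng
hank | eng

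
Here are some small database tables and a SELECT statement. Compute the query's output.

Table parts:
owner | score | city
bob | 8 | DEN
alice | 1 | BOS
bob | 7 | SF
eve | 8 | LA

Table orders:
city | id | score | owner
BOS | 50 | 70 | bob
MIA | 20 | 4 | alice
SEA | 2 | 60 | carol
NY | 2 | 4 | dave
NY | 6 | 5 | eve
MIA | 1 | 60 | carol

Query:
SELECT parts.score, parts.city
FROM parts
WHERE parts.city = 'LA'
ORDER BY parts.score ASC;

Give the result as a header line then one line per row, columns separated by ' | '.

After WHERE (1 rows):
parts.owner | parts.score | parts.city
eve | 8 | LA
After SELECT (1 rows):
parts.score | parts.city
8 | LA
After ORDER BY (1 rows):
parts.score | parts.city
8 | LA

== RESULT ==
parts.score | parts.city
8 | LA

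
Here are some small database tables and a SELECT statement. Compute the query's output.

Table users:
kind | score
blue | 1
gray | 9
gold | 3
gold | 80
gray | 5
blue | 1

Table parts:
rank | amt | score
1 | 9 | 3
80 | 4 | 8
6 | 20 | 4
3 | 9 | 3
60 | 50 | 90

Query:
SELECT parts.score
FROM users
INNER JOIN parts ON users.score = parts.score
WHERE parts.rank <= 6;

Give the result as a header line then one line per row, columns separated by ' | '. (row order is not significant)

== RESULT ==
parts.score
3
3

Derivation:
After JOIN parts (2 rows):
users.kind | users.score | parts.rank | parts.amt | parts.score
gold | 3 | 1 | 9 | 3
gold | 3 | 3 | 9 | 3
After WHERE (2 rows):
users.kind | users.score | parts.rank | parts.amt | parts.score
gold | 3 | 1 | 9 | 3
gold | 3 | 3 | 9 | 3
After SELECT (2 rows):
parts.score
3
3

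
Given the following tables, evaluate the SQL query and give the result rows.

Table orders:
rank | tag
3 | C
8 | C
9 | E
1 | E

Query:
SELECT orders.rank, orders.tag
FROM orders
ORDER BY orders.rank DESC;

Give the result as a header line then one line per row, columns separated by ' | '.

== RESULT ==
orders.rank | orders.tag
9 | E
8 | C
3 | C
1 | E

Derivation:
After SELECT (4 rows):
orders.rank | orders.tag
3 | C
8 | C
9 | E
1 | E
After ORDER BY (4 rows):
orders.rank | orders.tag
9 | E
8 | C
3 | C
1 | E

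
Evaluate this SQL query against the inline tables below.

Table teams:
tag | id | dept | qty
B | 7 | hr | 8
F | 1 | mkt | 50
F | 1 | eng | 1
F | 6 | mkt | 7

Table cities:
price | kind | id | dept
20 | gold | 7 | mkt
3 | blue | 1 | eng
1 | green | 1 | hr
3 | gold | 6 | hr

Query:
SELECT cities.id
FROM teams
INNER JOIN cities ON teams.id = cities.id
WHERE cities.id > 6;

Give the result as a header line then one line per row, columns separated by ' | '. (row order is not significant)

After JOIN cities (6 rows):
teams.tag | teams.id | teams.dept | teams.qty | cities.price | cities.kind | cities.id | cities.dept
B | 7 | hr | 8 | 20 | gold | 7 | mkt
F | 1 | mkt | 50 | 3 | blue | 1 | eng
F | 1 | mkt | 50 | 1 | green | 1 | hr
F | 1 | eng | 1 | 3 | blue | 1 | eng
F | 1 | eng | 1 | 1 | green | 1 | hr
F | 6 | mkt | 7 | 3 | gold | 6 | hr
After WHERE (1 rows):
teams.tag | teams.id | teams.dept | teams.qty | cities.price | cities.kind | cities.id | cities.dept
B | 7 | hr | 8 | 20 | gold | 7 | mkt
After SELECT (1 rows):
cities.id
7

== RESULT ==
cities.id
7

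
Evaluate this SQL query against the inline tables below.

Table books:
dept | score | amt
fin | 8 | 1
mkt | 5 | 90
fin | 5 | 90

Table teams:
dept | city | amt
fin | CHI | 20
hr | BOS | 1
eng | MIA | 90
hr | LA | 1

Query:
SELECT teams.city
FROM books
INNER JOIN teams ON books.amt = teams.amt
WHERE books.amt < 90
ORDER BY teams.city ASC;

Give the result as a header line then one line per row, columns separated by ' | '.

== RESULT ==
teams.city
BOS
LA

Derivation:
After JOIN teams (4 rows):
books.dept | books.score | books.amt | teams.dept | teams.city | teams.amt
fin | 8 | 1 | hr | BOS | 1
fin | 8 | 1 | hr | LA | 1
mkt | 5 | 90 | eng | MIA | 90
fin | 5 | 90 | eng | MIA | 90
After WHERE (2 rows):
books.dept | books.score | books.amt | teams.dept | teams.city | teams.amt
fin | 8 | 1 | hr | BOS | 1
fin | 8 | 1 | hr | LA | 1
After SELECT (2 rows):
teams.city
BOS
LA
After ORDER BY (2 rows):
teams.city
BOS
LA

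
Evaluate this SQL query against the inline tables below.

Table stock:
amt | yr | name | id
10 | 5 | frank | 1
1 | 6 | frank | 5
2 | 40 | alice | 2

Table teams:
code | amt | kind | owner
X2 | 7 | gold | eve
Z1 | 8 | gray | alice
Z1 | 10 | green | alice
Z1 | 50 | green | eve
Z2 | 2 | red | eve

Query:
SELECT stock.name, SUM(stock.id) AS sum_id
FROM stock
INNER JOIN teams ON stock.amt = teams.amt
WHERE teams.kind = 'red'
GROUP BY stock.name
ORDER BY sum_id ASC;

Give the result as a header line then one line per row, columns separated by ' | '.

After JOIN teams (2 rows):
stock.amt | stock.yr | stock.name | stock.id | teams.code | teams.amt | teams.kind | teams.owner
10 | 5 | frank | 1 | Z1 | 10 | green | alice
2 | 40 | alice | 2 | Z2 | 2 | red | eve
After WHERE (1 rows):
stock.amt | stock.yr | stock.name | stock.id | teams.code | teams.amt | teams.kind | teams.owner
2 | 40 | alice | 2 | Z2 | 2 | red | eve
After GROUP BY (1 rows):
stock.name | sum_id
alice | 2
After ORDER BY (1 rows):
stock.name | sum_id
alice | 2

== RESULT ==
stock.name | sum_id
alice | 2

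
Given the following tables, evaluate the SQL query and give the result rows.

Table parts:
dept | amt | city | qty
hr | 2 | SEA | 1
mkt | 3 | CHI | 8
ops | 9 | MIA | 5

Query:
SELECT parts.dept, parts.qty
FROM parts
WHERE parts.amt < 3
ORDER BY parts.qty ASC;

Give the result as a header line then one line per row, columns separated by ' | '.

After WHERE (1 rows):
parts.dept | parts.amt | parts.city | parts.qty
hr | 2 | SEA | 1
After SELECT (1 rows):
parts.dept | parts.qty
hr | 1
After ORDER BY (1 rows):
parts.dept | parts.qty
hr | 1

== RESULT ==
parts.dept | parts.qty
hr | 1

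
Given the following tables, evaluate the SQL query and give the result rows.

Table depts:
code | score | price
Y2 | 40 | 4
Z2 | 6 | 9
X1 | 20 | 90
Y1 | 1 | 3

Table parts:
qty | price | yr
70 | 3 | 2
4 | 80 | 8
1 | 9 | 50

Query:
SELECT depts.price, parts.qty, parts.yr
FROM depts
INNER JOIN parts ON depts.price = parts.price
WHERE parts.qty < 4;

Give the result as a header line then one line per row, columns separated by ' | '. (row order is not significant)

After JOIN parts (2 rows):
depts.code | depts.score | depts.price | parts.qty | parts.price | parts.yr
Z2 | 6 | 9 | 1 | 9 | 50
Y1 | 1 | 3 | 70 | 3 | 2
After WHERE (1 rows):
depts.code | depts.score | depts.price | parts.qty | parts.price | parts.yr
Z2 | 6 | 9 | 1 | 9 | 50
After SELECT (1 rows):
depts.price | parts.qty | parts.yr
9 | 1 | 50

== RESULT ==
depts.price | parts.qty | parts.yr
9 | 1 | 50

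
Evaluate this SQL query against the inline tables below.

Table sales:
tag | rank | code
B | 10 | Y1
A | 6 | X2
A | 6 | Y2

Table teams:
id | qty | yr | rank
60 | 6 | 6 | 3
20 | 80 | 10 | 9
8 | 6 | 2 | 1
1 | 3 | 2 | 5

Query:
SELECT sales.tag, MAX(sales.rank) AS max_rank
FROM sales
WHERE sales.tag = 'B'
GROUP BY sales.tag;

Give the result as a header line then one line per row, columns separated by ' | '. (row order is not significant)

== RESULT ==
sales.tag | max_rank
B | 10

Derivation:
After WHERE (1 rows):
sales.tag | sales.rank | sales.code
B | 10 | Y1
After GROUP BY (1 rows):
sales.tag | max_rank
B | 10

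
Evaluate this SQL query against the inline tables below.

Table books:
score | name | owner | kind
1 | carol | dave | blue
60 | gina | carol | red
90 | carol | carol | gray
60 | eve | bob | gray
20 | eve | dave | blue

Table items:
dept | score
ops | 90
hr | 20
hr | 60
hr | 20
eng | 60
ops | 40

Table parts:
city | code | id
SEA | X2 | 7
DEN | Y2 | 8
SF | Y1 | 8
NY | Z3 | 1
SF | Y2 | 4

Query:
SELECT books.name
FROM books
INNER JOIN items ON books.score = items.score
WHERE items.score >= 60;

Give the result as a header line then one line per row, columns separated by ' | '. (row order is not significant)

== RESULT ==
books.name
gina
gina
carol
eve
eve

Derivation:
After JOIN items (7 rows):
books.score | books.name | books.owner | books.kind | items.dept | items.score
60 | gina | carol | red | hr | 60
60 | gina | carol | red | eng | 60
90 | carol | carol | gray | ops | 90
60 | eve | bob | gray | hr | 60
60 | eve | bob | gray | eng | 60
20 | eve | dave | blue | hr | 20
20 | eve | dave | blue | hr | 20
After WHERE (5 rows):
books.score | books.name | books.owner | books.kind | items.dept | items.score
60 | gina | carol | red | hr | 60
60 | gina | carol | red | eng | 60
90 | carol | carol | gray | ops | 90
60 | eve | bob | gray | hr | 60
60 | eve | bob | gray | eng | 60
After SELECT (5 rows):
books.name
gina
gina
carol
eve
eve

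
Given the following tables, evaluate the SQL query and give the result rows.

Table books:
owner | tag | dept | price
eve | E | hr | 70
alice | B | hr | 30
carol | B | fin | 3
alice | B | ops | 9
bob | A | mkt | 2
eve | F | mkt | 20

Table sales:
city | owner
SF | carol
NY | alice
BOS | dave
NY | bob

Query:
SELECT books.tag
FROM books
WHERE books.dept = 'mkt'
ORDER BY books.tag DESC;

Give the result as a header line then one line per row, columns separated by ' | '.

== RESULT ==
books.tag
F
A

Derivation:
After WHERE (2 rows):
books.owner | books.tag | books.dept | books.price
bob | A | mkt | 2
eve | F | mkt | 20
After SELECT (2 rows):
books.tag
A
F
After ORDER BY (2 rows):
books.tag
F
A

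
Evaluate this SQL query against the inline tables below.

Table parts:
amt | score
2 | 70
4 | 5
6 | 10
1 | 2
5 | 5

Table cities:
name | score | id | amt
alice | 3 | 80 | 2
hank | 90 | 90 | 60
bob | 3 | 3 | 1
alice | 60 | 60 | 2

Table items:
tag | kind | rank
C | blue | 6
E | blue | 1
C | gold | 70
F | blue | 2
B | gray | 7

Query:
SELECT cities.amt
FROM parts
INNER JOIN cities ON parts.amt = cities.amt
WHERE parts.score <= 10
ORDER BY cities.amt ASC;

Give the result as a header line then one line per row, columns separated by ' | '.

== RESULT ==
cities.amt
1

Derivation:
After JOIN cities (3 rows):
parts.amt | parts.score | cities.name | cities.score | cities.id | cities.amt
2 | 70 | alice | 3 | 80 | 2
2 | 70 | alice | 60 | 60 | 2
1 | 2 | bob | 3 | 3 | 1
After WHERE (1 rows):
parts.amt | parts.score | cities.name | cities.score | cities.id | cities.amt
1 | 2 | bob | 3 | 3 | 1
After SELECT (1 rows):
cities.amt
1
After ORDER BY (1 rows):
cities.amt
1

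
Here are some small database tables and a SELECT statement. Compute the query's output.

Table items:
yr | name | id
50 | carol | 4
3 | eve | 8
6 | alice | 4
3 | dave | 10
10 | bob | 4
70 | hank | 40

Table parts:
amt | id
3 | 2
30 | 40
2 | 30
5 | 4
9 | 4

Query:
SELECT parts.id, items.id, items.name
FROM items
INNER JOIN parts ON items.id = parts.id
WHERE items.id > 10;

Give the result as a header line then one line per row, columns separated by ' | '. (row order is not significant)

== RESULT ==
parts.id | items.id | items.name
40 | 40 | hank

Derivation:
After JOIN parts (7 rows):
items.yr | items.name | items.id | parts.amt | parts.id
50 | carol | 4 | 5 | 4
50 | carol | 4 | 9 | 4
6 | alice | 4 | 5 | 4
6 | alice | 4 | 9 | 4
10 | bob | 4 | 5 | 4
10 | bob | 4 | 9 | 4
70 | hank | 40 | 30 | 40
After WHERE (1 rows):
items.yr | items.name | items.id | parts.amt | parts.id
70 | hank | 40 | 30 | 40
After SELECT (1 rows):
parts.id | items.id | items.name
40 | 40 | hank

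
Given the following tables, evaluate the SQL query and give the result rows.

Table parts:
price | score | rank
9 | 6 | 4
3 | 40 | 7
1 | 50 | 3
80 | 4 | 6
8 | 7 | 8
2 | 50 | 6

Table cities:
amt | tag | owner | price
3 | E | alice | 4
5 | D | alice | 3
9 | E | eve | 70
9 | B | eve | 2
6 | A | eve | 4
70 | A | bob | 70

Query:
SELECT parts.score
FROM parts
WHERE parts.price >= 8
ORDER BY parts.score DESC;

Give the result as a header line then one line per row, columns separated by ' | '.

After WHERE (3 rows):
parts.price | parts.score | parts.rank
9 | 6 | 4
80 | 4 | 6
8 | 7 | 8
After SELECT (3 rows):
parts.score
6
4
7
After ORDER BY (3 rows):
parts.score
7
6
4

== RESULT ==
parts.score
7
6
4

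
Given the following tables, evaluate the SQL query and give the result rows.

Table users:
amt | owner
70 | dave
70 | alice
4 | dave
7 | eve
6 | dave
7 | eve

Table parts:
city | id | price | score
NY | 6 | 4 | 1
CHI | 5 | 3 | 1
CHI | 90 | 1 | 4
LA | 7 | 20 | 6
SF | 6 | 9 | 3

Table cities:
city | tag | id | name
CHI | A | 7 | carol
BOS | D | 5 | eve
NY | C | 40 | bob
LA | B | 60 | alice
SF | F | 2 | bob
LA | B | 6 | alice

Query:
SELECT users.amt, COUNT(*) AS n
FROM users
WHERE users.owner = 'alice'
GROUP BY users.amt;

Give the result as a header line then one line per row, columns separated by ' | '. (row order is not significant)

== RESULT ==
users.amt | n
70 | 1

Derivation:
After WHERE (1 rows):
users.amt | users.owner
70 | alice
After GROUP BY (1 rows):
users.amt | n
70 | 1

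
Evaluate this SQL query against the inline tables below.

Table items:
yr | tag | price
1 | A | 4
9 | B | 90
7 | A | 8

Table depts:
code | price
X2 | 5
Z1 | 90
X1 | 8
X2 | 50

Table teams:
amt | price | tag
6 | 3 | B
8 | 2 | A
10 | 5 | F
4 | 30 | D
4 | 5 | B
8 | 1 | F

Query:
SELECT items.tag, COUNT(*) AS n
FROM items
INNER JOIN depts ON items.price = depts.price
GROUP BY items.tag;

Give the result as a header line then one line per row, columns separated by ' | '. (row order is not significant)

After JOIN depts (2 rows):
items.yr | items.tag | items.price | depts.code | depts.price
9 | B | 90 | Z1 | 90
7 | A | 8 | X1 | 8
After GROUP BY (2 rows):
items.tag | n
B | 1
A | 1

== RESULT ==
items.tag | n
B | 1
A | 1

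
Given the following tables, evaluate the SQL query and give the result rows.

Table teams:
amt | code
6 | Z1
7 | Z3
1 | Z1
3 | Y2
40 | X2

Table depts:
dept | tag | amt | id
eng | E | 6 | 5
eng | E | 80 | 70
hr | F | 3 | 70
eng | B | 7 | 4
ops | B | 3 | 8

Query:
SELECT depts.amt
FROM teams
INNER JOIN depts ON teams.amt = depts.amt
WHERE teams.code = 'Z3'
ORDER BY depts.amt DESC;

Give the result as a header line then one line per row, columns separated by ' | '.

After JOIN depts (4 rows):
teams.amt | teams.code | depts.dept | depts.tag | depts.amt | depts.id
6 | Z1 | eng | E | 6 | 5
7 | Z3 | eng | B | 7 | 4
3 | Y2 | hr | F | 3 | 70
3 | Y2 | ops | B | 3 | 8
After WHERE (1 rows):
teams.amt | teams.code | depts.dept | depts.tag | depts.amt | depts.id
7 | Z3 | eng | B | 7 | 4
After SELECT (1 rows):
depts.amt
7
After ORDER BY (1 rows):
depts.amt
7

== RESULT ==
depts.amt
7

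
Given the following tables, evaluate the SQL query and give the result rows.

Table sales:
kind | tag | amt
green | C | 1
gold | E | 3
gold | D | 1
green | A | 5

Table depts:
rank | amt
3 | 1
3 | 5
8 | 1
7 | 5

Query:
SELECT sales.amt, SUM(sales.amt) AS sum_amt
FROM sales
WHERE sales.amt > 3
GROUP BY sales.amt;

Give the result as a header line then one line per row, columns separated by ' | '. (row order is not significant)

== RESULT ==
sales.amt | sum_amt
5 | 5

Derivation:
After WHERE (1 rows):
sales.kind | sales.tag | sales.amt
green | A | 5
After GROUP BY (1 rows):
sales.amt | sum_amt
5 | 5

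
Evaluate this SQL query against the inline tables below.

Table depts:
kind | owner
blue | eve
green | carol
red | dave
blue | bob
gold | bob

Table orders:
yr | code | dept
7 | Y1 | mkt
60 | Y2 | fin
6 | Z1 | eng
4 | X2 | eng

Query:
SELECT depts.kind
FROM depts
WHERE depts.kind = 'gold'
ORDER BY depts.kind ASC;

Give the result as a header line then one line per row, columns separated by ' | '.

After WHERE (1 rows):
depts.kind | depts.owner
gold | bob
After SELECT (1 rows):
depts.kind
gold
After ORDER BY (1 rows):
depts.kind
gold

== RESULT ==
depts.kind
gold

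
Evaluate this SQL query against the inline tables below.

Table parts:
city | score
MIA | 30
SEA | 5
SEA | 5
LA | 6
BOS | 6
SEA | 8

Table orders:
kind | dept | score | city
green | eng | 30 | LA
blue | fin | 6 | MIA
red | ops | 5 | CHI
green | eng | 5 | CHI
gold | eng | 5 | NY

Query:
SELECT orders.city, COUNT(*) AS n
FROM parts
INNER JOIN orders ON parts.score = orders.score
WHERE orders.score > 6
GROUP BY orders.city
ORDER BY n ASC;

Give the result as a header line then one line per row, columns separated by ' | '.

== RESULT ==
orders.city | n
LA | 1

Derivation:
After JOIN orders (9 rows):
parts.city | parts.score | orders.kind | orders.dept | orders.score | orders.city
MIA | 30 | green | eng | 30 | LA
SEA | 5 | red | ops | 5 | CHI
SEA | 5 | green | eng | 5 | CHI
SEA | 5 | gold | eng | 5 | NY
SEA | 5 | red | ops | 5 | CHI
SEA | 5 | green | eng | 5 | CHI
SEA | 5 | gold | eng | 5 | NY
LA | 6 | blue | fin | 6 | MIA
BOS | 6 | blue | fin | 6 | MIA
After WHERE (1 rows):
parts.city | parts.score | orders.kind | orders.dept | orders.score | orders.city
MIA | 30 | green | eng | 30 | LA
After GROUP BY (1 rows):
orders.city | n
LA | 1
After ORDER BY (1 rows):
orders.city | n
LA | 1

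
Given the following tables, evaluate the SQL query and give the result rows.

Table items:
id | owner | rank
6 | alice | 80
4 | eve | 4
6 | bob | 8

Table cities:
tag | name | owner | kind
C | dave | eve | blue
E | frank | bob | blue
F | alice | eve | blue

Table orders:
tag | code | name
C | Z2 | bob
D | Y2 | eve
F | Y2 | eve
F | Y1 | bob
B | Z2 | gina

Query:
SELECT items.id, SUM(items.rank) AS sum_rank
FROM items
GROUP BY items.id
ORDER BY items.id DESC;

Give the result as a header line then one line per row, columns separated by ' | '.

== RESULT ==
items.id | sum_rank
6 | 88
4 | 4

Derivation:
After GROUP BY (2 rows):
items.id | sum_rank
6 | 88
4 | 4
After ORDER BY (2 rows):
items.id | sum_rank
6 | 88
4 | 4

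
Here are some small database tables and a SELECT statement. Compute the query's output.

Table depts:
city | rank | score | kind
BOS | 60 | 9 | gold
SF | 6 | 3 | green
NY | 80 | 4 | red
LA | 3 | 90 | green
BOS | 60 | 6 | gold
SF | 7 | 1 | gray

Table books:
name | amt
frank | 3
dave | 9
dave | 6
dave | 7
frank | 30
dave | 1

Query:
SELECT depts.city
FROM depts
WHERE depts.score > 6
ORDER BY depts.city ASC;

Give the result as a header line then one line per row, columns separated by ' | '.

== RESULT ==
depts.city
BOS
LA

Derivation:
After WHERE (2 rows):
depts.city | depts.rank | depts.score | depts.kind
BOS | 60 | 9 | gold
LA | 3 | 90 | green
After SELECT (2 rows):
depts.city
BOS
LA
After ORDER BY (2 rows):
depts.city
BOS
LA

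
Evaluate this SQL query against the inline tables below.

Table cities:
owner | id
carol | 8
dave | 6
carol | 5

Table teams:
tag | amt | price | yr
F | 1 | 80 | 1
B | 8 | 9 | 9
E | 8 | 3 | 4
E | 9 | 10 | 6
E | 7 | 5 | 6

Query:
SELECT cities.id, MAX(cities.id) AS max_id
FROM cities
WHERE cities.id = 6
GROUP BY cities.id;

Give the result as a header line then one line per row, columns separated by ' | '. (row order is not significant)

== RESULT ==
cities.id | max_id
6 | 6

Derivation:
After WHERE (1 rows):
cities.owner | cities.id
dave | 6
After GROUP BY (1 rows):
cities.id | max_id
6 | 6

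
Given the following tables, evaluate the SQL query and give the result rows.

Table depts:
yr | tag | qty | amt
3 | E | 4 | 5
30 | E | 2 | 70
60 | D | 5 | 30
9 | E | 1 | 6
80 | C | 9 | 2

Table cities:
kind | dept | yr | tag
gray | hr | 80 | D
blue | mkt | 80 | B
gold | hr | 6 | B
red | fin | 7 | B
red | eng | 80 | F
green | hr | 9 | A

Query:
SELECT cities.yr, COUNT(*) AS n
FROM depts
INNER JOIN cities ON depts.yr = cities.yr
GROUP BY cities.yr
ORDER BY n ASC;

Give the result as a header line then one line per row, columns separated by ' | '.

After JOIN cities (4 rows):
depts.yr | depts.tag | depts.qty | depts.amt | cities.kind | cities.dept | cities.yr | cities.tag
9 | E | 1 | 6 | green | hr | 9 | A
80 | C | 9 | 2 | gray | hr | 80 | D
80 | C | 9 | 2 | blue | mkt | 80 | B
80 | C | 9 | 2 | red | eng | 80 | F
After GROUP BY (2 rows):
cities.yr | n
9 | 1
80 | 3
After ORDER BY (2 rows):
cities.yr | n
9 | 1
80 | 3

== RESULT ==
cities.yr | n
9 | 1
80 | 3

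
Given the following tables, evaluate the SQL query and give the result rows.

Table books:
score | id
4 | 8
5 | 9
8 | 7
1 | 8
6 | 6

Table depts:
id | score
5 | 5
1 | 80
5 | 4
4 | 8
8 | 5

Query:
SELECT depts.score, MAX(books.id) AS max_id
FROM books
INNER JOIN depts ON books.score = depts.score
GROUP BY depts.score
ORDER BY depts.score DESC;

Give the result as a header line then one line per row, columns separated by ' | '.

After JOIN depts (4 rows):
books.score | books.id | depts.id | depts.score
4 | 8 | 5 | 4
5 | 9 | 5 | 5
5 | 9 | 8 | 5
8 | 7 | 4 | 8
After GROUP BY (3 rows):
depts.score | max_id
4 | 8
5 | 9
8 | 7
After ORDER BY (3 rows):
depts.score | max_id
8 | 7
5 | 9
4 | 8

== RESULT ==
depts.score | max_id
8 | 7
5 | 9
4 | 8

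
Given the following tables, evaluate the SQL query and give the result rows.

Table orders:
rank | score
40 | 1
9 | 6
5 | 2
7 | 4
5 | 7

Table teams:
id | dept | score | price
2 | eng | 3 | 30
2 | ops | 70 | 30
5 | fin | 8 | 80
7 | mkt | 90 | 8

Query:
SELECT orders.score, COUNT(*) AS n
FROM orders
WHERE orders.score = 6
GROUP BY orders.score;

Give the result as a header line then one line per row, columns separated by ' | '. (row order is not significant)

After WHERE (1 rows):
orders.rank | orders.score
9 | 6
After GROUP BY (1 rows):
orders.score | n
6 | 1

== RESULT ==
orders.score | n
6 | 1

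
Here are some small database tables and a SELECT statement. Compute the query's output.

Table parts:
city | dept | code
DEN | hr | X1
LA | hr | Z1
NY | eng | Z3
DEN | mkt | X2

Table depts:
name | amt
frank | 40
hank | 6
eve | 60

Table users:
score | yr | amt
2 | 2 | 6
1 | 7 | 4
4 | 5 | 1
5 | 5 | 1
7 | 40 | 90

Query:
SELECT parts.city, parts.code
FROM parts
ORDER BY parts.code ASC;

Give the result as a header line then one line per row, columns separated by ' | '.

== RESULT ==
parts.city | parts.code
DEN | X1
DEN | X2
LA | Z1
NY | Z3

Derivation:
After SELECT (4 rows):
parts.city | parts.code
DEN | X1
LA | Z1
NY | Z3
DEN | X2
After ORDER BY (4 rows):
parts.city | parts.code
DEN | X1
DEN | X2
LA | Z1
NY | Z3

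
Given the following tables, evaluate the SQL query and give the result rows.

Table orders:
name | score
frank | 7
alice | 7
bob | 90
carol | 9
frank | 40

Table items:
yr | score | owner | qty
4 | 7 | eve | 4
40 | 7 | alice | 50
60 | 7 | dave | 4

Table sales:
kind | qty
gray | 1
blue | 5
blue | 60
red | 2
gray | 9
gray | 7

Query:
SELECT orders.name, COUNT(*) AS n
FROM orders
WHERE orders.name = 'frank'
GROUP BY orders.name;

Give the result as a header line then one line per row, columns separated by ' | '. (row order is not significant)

After WHERE (2 rows):
orders.name | orders.score
frank | 7
frank | 40
After GROUP BY (1 rows):
orders.name | n
frank | 2

== RESULT ==
orders.name | n
frank | 2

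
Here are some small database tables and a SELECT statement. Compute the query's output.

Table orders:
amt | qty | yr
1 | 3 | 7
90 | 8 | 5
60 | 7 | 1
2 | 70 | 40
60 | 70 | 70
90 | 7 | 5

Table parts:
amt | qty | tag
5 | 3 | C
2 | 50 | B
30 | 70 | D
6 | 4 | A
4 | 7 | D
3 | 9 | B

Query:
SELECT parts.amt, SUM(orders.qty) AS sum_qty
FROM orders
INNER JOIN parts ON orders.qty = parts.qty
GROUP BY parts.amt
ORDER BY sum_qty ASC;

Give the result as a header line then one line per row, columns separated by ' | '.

After JOIN parts (5 rows):
orders.amt | orders.qty | orders.yr | parts.amt | parts.qty | parts.tag
1 | 3 | 7 | 5 | 3 | C
60 | 7 | 1 | 4 | 7 | D
2 | 70 | 40 | 30 | 70 | D
60 | 70 | 70 | 30 | 70 | D
90 | 7 | 5 | 4 | 7 | D
After GROUP BY (3 rows):
parts.amt | sum_qty
5 | 3
4 | 14
30 | 140
After ORDER BY (3 rows):
parts.amt | sum_qty
5 | 3
4 | 14
30 | 140

== RESULT ==
parts.amt | sum_qty
5 | 3
4 | 14
30 | 140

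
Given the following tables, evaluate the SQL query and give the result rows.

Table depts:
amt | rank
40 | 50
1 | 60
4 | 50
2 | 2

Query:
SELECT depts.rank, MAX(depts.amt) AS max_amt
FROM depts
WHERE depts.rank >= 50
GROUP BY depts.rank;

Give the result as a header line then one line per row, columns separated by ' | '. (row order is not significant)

== RESULT ==
depts.rank | max_amt
50 | 40
60 | 1

Derivation:
After WHERE (3 rows):
depts.amt | depts.rank
40 | 50
1 | 60
4 | 50
After GROUP BY (2 rows):
depts.rank | max_amt
50 | 40
60 | 1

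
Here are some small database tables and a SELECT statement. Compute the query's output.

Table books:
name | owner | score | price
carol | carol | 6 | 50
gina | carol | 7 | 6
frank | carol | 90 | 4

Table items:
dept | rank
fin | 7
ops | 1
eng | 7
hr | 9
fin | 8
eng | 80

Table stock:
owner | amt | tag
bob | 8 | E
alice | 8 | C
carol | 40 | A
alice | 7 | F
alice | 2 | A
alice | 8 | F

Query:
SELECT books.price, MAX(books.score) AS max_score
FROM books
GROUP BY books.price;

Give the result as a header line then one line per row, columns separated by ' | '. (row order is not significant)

== RESULT ==
books.price | max_score
50 | 6
6 | 7
4 | 90

Derivation:
After GROUP BY (3 rows):
books.price | max_score
50 | 6
6 | 7
4 | 90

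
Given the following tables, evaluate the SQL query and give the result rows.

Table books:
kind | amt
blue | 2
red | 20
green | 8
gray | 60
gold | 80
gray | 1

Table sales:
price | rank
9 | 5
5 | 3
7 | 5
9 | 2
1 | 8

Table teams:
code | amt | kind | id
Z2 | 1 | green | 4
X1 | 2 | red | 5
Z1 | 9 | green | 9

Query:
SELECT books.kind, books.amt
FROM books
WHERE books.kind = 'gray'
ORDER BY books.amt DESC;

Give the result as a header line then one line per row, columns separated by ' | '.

After WHERE (2 rows):
books.kind | books.amt
gray | 60
gray | 1
After SELECT (2 rows):
books.kind | books.amt
gray | 60
gray | 1
After ORDER BY (2 rows):
books.kind | books.amt
gray | 60
gray | 1

== RESULT ==
books.kind | books.amt
gray | 60
gray | 1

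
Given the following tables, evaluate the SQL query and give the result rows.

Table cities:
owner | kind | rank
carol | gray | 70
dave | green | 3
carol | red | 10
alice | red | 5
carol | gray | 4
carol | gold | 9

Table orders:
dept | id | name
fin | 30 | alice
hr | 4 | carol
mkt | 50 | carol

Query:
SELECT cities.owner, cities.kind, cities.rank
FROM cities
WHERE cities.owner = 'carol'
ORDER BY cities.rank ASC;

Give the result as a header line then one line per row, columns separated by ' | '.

== RESULT ==
cities.owner | cities.kind | cities.rank
carol | gray | 4
carol | gold | 9
carol | red | 10
carol | gray | 70

Derivation:
After WHERE (4 rows):
cities.owner | cities.kind | cities.rank
carol | gray | 70
carol | red | 10
carol | gray | 4
carol | gold | 9
After SELECT (4 rows):
cities.owner | cities.kind | cities.rank
carol | gray | 70
carol | red | 10
carol | gray | 4
carol | gold | 9
After ORDER BY (4 rows):
cities.owner | cities.kind | cities.rank
carol | gray | 4
carol | gold | 9
carol | red | 10
carol | gray | 70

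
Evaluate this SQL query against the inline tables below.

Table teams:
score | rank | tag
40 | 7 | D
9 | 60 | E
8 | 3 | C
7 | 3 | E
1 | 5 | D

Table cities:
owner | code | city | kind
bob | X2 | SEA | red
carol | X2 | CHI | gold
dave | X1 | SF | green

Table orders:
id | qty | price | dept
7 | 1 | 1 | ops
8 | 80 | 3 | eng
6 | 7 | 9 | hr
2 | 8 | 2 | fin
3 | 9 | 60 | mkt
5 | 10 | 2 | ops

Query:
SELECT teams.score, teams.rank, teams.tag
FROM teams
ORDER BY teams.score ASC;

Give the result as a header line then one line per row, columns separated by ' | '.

After SELECT (5 rows):
teams.score | teams.rank | teams.tag
40 | 7 | D
9 | 60 | E
8 | 3 | C
7 | 3 | E
1 | 5 | D
After ORDER BY (5 rows):
teams.score | teams.rank | teams.tag
1 | 5 | D
7 | 3 | E
8 | 3 | C
9 | 60 | E
40 | 7 | D

== RESULT ==
teams.score | teams.rank | teams.tag
1 | 5 | D
7 | 3 | E
8 | 3 | C
9 | 60 | E
40 | 7 | D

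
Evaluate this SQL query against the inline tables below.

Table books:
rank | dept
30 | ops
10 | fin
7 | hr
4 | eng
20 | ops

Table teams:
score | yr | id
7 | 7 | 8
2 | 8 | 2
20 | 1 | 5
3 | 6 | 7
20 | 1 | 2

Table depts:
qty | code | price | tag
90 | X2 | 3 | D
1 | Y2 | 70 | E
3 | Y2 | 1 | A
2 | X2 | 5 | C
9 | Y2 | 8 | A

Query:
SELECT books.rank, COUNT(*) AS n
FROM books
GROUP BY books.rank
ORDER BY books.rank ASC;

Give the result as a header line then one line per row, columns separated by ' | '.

== RESULT ==
books.rank | n
4 | 1
7 | 1
10 | 1
20 | 1
30 | 1

Derivation:
After GROUP BY (5 rows):
books.rank | n
30 | 1
10 | 1
7 | 1
4 | 1
20 | 1
After ORDER BY (5 rows):
books.rank | n
4 | 1
7 | 1
10 | 1
20 | 1
30 | 1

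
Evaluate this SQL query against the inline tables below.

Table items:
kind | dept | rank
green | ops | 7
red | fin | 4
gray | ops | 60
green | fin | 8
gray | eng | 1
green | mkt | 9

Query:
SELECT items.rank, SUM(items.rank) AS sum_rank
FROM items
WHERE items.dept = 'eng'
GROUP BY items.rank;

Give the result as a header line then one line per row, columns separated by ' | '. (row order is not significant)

== RESULT ==
items.rank | sum_rank
1 | 1

Derivation:
After WHERE (1 rows):
items.kind | items.dept | items.rank
gray | eng | 1
After GROUP BY (1 rows):
items.rank | sum_rank
1 | 1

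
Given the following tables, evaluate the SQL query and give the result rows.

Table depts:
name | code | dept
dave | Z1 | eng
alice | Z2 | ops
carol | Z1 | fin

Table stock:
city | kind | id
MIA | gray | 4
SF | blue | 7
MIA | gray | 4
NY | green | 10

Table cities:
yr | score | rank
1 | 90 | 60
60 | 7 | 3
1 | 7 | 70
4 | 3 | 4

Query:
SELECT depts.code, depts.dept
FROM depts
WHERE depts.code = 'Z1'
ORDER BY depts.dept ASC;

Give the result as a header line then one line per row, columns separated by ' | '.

After WHERE (2 rows):
depts.name | depts.code | depts.dept
dave | Z1 | eng
carol | Z1 | fin
After SELECT (2 rows):
depts.code | depts.dept
Z1 | eng
Z1 | fin
After ORDER BY (2 rows):
depts.code | depts.dept
Z1 | eng
Z1 | fin

== RESULT ==
depts.code | depts.dept
Z1 | eng
Z1 | fin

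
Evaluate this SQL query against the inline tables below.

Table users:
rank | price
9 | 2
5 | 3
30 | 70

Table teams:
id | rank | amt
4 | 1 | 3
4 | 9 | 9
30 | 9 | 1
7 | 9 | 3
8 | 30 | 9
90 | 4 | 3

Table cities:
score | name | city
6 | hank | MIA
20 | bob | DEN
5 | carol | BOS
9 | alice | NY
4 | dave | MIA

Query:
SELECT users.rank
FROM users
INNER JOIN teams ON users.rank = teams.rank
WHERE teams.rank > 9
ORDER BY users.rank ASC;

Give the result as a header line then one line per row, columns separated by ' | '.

After JOIN teams (4 rows):
users.rank | users.price | teams.id | teams.rank | teams.amt
9 | 2 | 4 | 9 | 9
9 | 2 | 30 | 9 | 1
9 | 2 | 7 | 9 | 3
30 | 70 | 8 | 30 | 9
After WHERE (1 rows):
users.rank | users.price | teams.id | teams.rank | teams.amt
30 | 70 | 8 | 30 | 9
After SELECT (1 rows):
users.rank
30
After ORDER BY (1 rows):
users.rank
30

== RESULT ==
users.rank
30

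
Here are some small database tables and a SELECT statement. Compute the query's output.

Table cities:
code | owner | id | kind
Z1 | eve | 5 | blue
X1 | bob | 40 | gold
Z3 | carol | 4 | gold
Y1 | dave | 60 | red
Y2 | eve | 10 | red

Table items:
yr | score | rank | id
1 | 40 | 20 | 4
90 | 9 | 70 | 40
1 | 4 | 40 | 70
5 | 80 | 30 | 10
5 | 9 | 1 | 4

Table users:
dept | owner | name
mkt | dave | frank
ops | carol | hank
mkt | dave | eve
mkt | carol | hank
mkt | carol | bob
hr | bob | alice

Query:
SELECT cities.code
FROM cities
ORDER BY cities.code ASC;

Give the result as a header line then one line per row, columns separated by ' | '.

After SELECT (5 rows):
cities.code
Z1
X1
Z3
Y1
Y2
After ORDER BY (5 rows):
cities.code
X1
Y1
Y2
Z1
Z3

== RESULT ==
cities.code
X1
Y1
Y2
Z1
Z3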